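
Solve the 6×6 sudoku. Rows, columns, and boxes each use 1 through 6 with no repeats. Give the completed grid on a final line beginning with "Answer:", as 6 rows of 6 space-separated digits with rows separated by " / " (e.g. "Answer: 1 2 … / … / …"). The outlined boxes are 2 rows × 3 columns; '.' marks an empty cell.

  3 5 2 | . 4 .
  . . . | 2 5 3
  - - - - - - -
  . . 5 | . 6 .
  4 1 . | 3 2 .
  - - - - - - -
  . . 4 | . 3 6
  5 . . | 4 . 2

Step 1. [r3c4∈{1}] r3c4 has the single candidate 1 ⇒ r3c4=1.
Step 2. [r5c1∈{1,2}] row 5 places 1 nowhere but r5c1, so r5c1=1.
Step 3. [r2c1∈{6}] r2c1 has the single candidate 6. So r2c1=6.
Step 4. [r6c3∈{3,6}] r6c3 is the only open cell in col 3 admitting 3. So r6c3=3.
Step 5. [r3c2∈{2,3}] 3 has one home in row 3: r3c2 ⇒ r3c2=3.
Step 6. [r3c1∈{2}] r3c1's peers cover all but 2, so r3c1=2.
Step 7. [r5c2∈{2}] nothing but 2 survives at r5c2, so r5c2=2.
Step 8. [r4c3∈{6}] only 6 remains possible at r4c3 ⇒ r4c3=6.
Step 9. [r1c6∈{1}] r1c6 is down to just 1 ⇒ r1c6=1.
Step 10. [r3c6∈{4}] nothing but 4 survives at r3c6 ⇒ r3c6=4.
Step 11. [r2c3∈{1}] r2c3 has the single candidate 1 ⇒ r2c3=1.
Step 12. [r6c2∈{6}] r6c2 has the single candidate 6 ⇒ r6c2=6.
Step 13. [r6c5∈{1}] r6c5's peers cover all but 1, so r6c5=1.
Step 14. [r2c2∈{4}] nothing but 4 survives at r2c2 ⇒ r2c2=4.
Step 15. [r4c6∈{5}] only 5 remains possible at r4c6, so r4c6=5.
Step 16. [r1c4∈{6}] nothing but 6 survives at r1c4 ⇒ r1c4=6.
Step 17. [r5c4∈{5}] only 5 remains possible at r5c4, so r5c4=5.

Answer: 3 5 2 6 4 1 / 6 4 1 2 5 3 / 2 3 5 1 6 4 / 4 1 6 3 2 5 / 1 2 4 5 3 6 / 5 6 3 4 1 2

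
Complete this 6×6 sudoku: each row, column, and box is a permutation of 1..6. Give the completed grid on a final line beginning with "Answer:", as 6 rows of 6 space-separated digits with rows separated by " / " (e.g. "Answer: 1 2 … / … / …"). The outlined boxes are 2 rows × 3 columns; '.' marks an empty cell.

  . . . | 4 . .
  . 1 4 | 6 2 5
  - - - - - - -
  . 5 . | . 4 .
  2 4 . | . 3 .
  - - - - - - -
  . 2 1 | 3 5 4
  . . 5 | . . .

Step 1. [r2c1∈{3}] r2c1's peers cover all but 3, so r2c1=3.
Step 2. [r4c3∈{6}] r4c3 is down to just 6. So r4c3=6.
Step 3. [r4c6∈{1}] r4c6's peers cover all but 1 ⇒ r4c6=1.
Step 4. [r6c5∈{1,6}] col 5 places 6 nowhere but r6c5, so r6c5=6.
Step 5. [r6c6∈{2}] nothing but 2 survives at r6c6. So r6c6=2.
Step 6. [r1c1∈{5,6}] r1c1 is the only open cell in row 1 admitting 5 ⇒ r1c1=5.
Step 7. [r3c3∈{3}] only 3 remains possible at r3c3, so r3c3=3.
Step 8. [r3c6∈{6}] r3c6 is down to just 6 ⇒ r3c6=6.
Step 9. [r1c6∈{3}] only 3 remains possible at r1c6 ⇒ r1c6=3.
Step 10. [r1c5∈{1}] r1c5's peers cover all but 1. So r1c5=1.
Step 11. [r6c2∈{3}] nothing but 3 survives at r6c2, so r6c2=3.
Step 12. [r6c4∈{1}] only 1 remains possible at r6c4. So r6c4=1.
Step 13. [r1c2∈{6}] r1c2 is down to just 6, so r1c2=6.
Step 14. [r3c4∈{2}] r3c4 has the single candidate 2 ⇒ r3c4=2.
Step 15. [r3c1∈{1}] only 1 remains possible at r3c1. So r3c1=1.
Step 16. [r1c3∈{2}] r1c3 has the single candidate 2 ⇒ r1c3=2.
Step 17. [r4c4∈{5}] only 5 remains possible at r4c4 ⇒ r4c4=5.
Step 18. [r5c1∈{6}] r5c1 is down to just 6, so r5c1=6.
Step 19. [r6c1∈{4}] only 4 remains possible at r6c1. So r6c1=4.

Answer: 5 6 2 4 1 3 / 3 1 4 6 2 5 / 1 5 3 2 4 6 / 2 4 6 5 3 1 / 6 2 1 3 5 4 / 4 3 5 1 6 2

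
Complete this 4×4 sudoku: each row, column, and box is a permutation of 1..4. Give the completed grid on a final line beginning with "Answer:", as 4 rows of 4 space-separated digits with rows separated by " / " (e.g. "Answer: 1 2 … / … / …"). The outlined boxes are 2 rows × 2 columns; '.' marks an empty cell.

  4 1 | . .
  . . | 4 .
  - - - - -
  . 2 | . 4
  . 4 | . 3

Step 1. [r4c1∈{1}] r4c1 is down to just 1. So r4c1=1.
Step 2. [r1c4∈{2}] nothing but 2 survives at r1c4 ⇒ r1c4=2.
Step 3. [r2c2∈{3}] r2c2 has the single candidate 3, so r2c2=3.
Step 4. [r1c3∈{3}] nothing but 3 survives at r1c3, so r1c3=3.
Step 5. [r3c3∈{1}] r3c3 has the single candidate 1 ⇒ r3c3=1.
Step 6. [r4c3∈{2}] r4c3's peers cover all but 2 ⇒ r4c3=2.
Step 7. [r2c4∈{1}] nothing but 1 survives at r2c4, so r2c4=1.
Step 8. [r2c1∈{2}] only 2 remains possible at r2c1 ⇒ r2c1=2.
Step 9. [r3c1∈{3}] r3c1 is down to just 3. So r3c1=3.

Answer: 4 1 3 2 / 2 3 4 1 / 3 2 1 4 / 1 4 2 3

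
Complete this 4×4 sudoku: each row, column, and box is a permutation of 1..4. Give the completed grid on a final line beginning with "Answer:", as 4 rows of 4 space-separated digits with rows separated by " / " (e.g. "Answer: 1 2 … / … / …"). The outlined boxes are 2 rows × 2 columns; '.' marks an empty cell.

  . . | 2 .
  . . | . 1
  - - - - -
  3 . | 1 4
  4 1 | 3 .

Step 1. [r2c2∈{2,3,4}] 3 has one home in row 2: r2c2 ⇒ r2c2=3.
Step 2. [r1c4∈{3}] r1c4 is down to just 3, so r1c4=3.
Step 3. [r2c3∈{4}] r2c3's peers cover all but 4, so r2c3=4.
Step 4. [r1c1∈{1}] only 1 remains possible at r1c1, so r1c1=1.
Step 5. [r4c4∈{2}] only 2 remains possible at r4c4. So r4c4=2.
Step 6. [r1c2∈{4}] r1c2 is down to just 4, so r1c2=4.
Step 7. [r2c1∈{2}] only 2 remains possible at r2c1. So r2c1=2.
Step 8. [r3c2∈{2}] only 2 remains possible at r3c2 ⇒ r3c2=2.

Answer: 1 4 2 3 / 2 3 4 1 / 3 2 1 4 / 4 1 3 2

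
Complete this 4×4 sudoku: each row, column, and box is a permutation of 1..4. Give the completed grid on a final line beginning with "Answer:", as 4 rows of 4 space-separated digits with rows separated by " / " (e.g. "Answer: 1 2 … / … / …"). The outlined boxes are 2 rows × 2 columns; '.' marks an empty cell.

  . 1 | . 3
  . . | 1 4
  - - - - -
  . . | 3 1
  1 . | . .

Step 1. [r4c2∈{2,3,4}] 3 has one home in row 4: r4c2, so r4c2=3.
Step 2. [r2c2∈{2}] r2c2's peers cover all but 2 ⇒ r2c2=2.
Step 3. [r4c4∈{2}] nothing but 2 survives at r4c4, so r4c4=2.
Step 4. [r3c2∈{4}] nothing but 4 survives at r3c2, so r3c2=4.
Step 5. [r1c3∈{2}] nothing but 2 survives at r1c3, so r1c3=2.
Step 6. [r3c1∈{2}] r3c1 is down to just 2. So r3c1=2.
Step 7. [r4c3∈{4}] r4c3 is down to just 4. So r4c3=4.
Step 8. [r1c1∈{4}] r1c1 is down to just 4, so r1c1=4.
Step 9. [r2c1∈{3}] nothing but 3 survives at r2c1. So r2c1=3.

Answer: 4 1 2 3 / 3 2 1 4 / 2 4 3 1 / 1 3 4 2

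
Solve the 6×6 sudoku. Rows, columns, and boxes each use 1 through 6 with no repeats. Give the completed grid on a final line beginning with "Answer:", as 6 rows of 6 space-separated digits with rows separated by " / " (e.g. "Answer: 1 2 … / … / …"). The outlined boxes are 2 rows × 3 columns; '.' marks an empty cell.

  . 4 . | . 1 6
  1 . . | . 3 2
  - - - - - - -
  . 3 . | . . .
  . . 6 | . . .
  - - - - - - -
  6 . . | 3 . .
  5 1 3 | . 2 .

Step 1. [r3c3∈{1,2,4,5}] across col 3, 1 lands solely at r3c3 ⇒ r3c3=1.
Step 2. [r4c2∈{2,5}] across box 3, 5 lands solely at r4c2, so r4c2=5.
Step 3. [r4c5∈{4}] nothing but 4 survives at r4c5 ⇒ r4c5=4.
Step 4. [r1c4∈{5}] nothing but 5 survives at r1c4 ⇒ r1c4=5.
Step 5. [r5c6∈{1,4,5}] row 5 places 1 nowhere but r5c6. So r5c6=1.
Step 6. [r4c1∈{2}] only 2 remains possible at r4c1, so r4c1=2.
Step 7. [r3c5∈{5,6}] in col 5, 6 fits only at r3c5, so r3c5=6.
Step 8. [r6c6∈{4}] nothing but 4 survives at r6c6 ⇒ r6c6=4.
Step 9. [r1c3∈{2}] r1c3's peers cover all but 2, so r1c3=2.
Step 10. [r3c6∈{5}] only 5 remains possible at r3c6. So r3c6=5.
Step 11. [r3c1∈{4}] only 4 remains possible at r3c1 ⇒ r3c1=4.
Step 12. [r3c4∈{2}] r3c4 has the single candidate 2 ⇒ r3c4=2.
Step 13. [r4c4∈{1}] nothing but 1 survives at r4c4 ⇒ r4c4=1.
Step 14. [r2c2∈{6}] r2c2 has the single candidate 6 ⇒ r2c2=6.
Step 15. [r4c6∈{3}] only 3 remains possible at r4c6 ⇒ r4c6=3.
Step 16. [r5c5∈{5}] r5c5 has the single candidate 5. So r5c5=5.
Step 17. [r5c2∈{2}] r5c2 is down to just 2 ⇒ r5c2=2.
Step 18. [r1c1∈{3}] only 3 remains possible at r1c1, so r1c1=3.
Step 19. [r2c4∈{4}] r2c4 is down to just 4, so r2c4=4.
Step 20. [r6c4∈{6}] r6c4 is down to just 6, so r6c4=6.
Step 21. [r5c3∈{4}] r5c3 is down to just 4, so r5c3=4.
Step 22. [r2c3∈{5}] nothing but 5 survives at r2c3. So r2c3=5.

Answer: 3 4 2 5 1 6 / 1 6 5 4 3 2 / 4 3 1 2 6 5 / 2 5 6 1 4 3 / 6 2 4 3 5 1 / 5 1 3 6 2 4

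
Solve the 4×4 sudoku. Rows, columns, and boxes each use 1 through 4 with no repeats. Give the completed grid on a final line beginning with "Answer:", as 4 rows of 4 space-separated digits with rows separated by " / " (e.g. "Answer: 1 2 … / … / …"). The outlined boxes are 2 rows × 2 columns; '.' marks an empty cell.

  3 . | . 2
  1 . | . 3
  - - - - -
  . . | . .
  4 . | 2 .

Step 1. [r4c4∈{1}] r4c4's peers cover all but 1 ⇒ r4c4=1.
Step 2. [r2c3∈{4}] r2c3 is down to just 4 ⇒ r2c3=4.
Step 3. [r3c2∈{1,2,3}] in row 3, 1 fits only at r3c2. So r3c2=1.
Step 4. [r3c3∈{3}] only 3 remains possible at r3c3 ⇒ r3c3=3.
Step 5. [r2c2∈{2}] r2c2 has the single candidate 2, so r2c2=2.
Step 6. [r1c3∈{1}] nothing but 1 survives at r1c3. So r1c3=1.
Step 7. [r3c4∈{4}] r3c4's peers cover all but 4 ⇒ r3c4=4.
Step 8. [r3c1∈{2}] nothing but 2 survives at r3c1 ⇒ r3c1=2.
Step 9. [r1c2∈{4}] nothing but 4 survives at r1c2, so r1c2=4.
Step 10. [r4c2∈{3}] r4c2's peers cover all but 3. So r4c2=3.

Answer: 3 4 1 2 / 1 2 4 3 / 2 1 3 4 / 4 3 2 1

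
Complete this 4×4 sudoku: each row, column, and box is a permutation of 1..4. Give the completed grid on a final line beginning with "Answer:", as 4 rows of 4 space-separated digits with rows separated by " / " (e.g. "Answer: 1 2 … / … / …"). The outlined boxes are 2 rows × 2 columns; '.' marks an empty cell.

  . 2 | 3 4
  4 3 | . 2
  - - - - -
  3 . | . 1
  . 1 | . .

Step 1. [r4c3∈{2,4}] row 4 places 4 nowhere but r4c3. So r4c3=4.
Step 2. [r3c2∈{4}] r3c2 has the single candidate 4. So r3c2=4.
Step 3. [r4c4∈{3}] nothing but 3 survives at r4c4 ⇒ r4c4=3.
Step 4. [r1c1∈{1}] r1c1 has the single candidate 1, so r1c1=1.
Step 5. [r4c1∈{2}] r4c1's peers cover all but 2, so r4c1=2.
Step 6. [r3c3∈{2}] r3c3's peers cover all but 2, so r3c3=2.
Step 7. [r2c3∈{1}] r2c3 is down to just 1. So r2c3=1.

Answer: 1 2 3 4 / 4 3 1 2 / 3 4 2 1 / 2 1 4 3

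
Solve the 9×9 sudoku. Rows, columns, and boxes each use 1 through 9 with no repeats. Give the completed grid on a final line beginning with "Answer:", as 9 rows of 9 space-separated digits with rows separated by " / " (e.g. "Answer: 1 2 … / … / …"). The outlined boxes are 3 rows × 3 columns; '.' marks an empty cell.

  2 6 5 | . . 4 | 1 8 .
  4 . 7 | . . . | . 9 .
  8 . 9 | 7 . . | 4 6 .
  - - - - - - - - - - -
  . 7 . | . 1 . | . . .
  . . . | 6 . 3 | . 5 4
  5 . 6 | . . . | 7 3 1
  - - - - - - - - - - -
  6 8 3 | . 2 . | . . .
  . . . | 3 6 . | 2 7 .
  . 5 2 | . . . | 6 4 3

Step 1. [r1c4∈{9}] r1c4 is down to just 9 ⇒ r1c4=9.
Step 2. [r7c6∈{1,5,7,9}] across row 7, 7 lands solely at r7c6. So r7c6=7.
Step 3. [r6c5∈{4,8,9}] col 5 places 4 nowhere but r6c5 ⇒ r6c5=4.
Step 4. [r2c6∈{1,2,5,6,8}] in row 2, 6 fits only at r2c6 ⇒ r2c6=6.
Step 5. [r8c9∈{5,8,9}] in box 9, 8 fits only at r8c9 ⇒ r8c9=8.
Step 6. [r8c6∈{1,5,9}] 5 has one home in row 8: r8c6. So r8c6=5.
Step 7. [r5c2∈{1,2,9}] row 5 places 2 nowhere but r5c2 ⇒ r5c2=2.
Step 8. [r6c2∈{9}] r6c2's peers cover all but 9 ⇒ r6c2=9.
Step 9. [r5c1∈{1}] r5c1 is down to just 1 ⇒ r5c1=1.
Step 10. [r5c3∈{8}] nothing but 8 survives at r5c3, so r5c3=8.
Step 11. [r5c7∈{9}] r5c7's peers cover all but 9. So r5c7=9.
Step 12. [r4c4∈{2,5,8}] row 4 places 5 nowhere but r4c4 ⇒ r4c4=5.
Step 13. [r2c7∈{3,5}] in col 7, 3 fits only at r2c7. So r2c7=3.
Step 14. [r2c2∈{1}] only 1 remains possible at r2c2, so r2c2=1.
Step 15. [r4c6∈{2,8,9}] r4c6 is the only open cell in row 4 admitting 9. So r4c6=9.
Step 16. [r3c6∈{1,2}] in row 3, 1 fits only at r3c6. So r3c6=1.
Step 17. [r2c4∈{2,8}] across box 2, 2 lands solely at r2c4 ⇒ r2c4=2.
Step 18. [r9c6∈{8}] r9c6 has the single candidate 8, so r9c6=8.
Step 19. [r2c9∈{5}] r2c9's peers cover all but 5, so r2c9=5.
Step 20. [r3c2∈{3}] r3c2 is down to just 3, so r3c2=3.
Step 21. [r8c3∈{1,4}] in row 8, 1 fits only at r8c3 ⇒ r8c3=1.
Step 22. [r9c5∈{9}] r9c5 is down to just 9 ⇒ r9c5=9.
Step 23. [r4c8∈{2}] only 2 remains possible at r4c8 ⇒ r4c8=2.
Step 24. [r7c4∈{1,4}] row 7 places 4 nowhere but r7c4. So r7c4=4.
Step 25. [r7c9∈{9}] r7c9 has the single candidate 9, so r7c9=9.
Step 26. [r8c2∈{4}] only 4 remains possible at r8c2, so r8c2=4.
Step 27. [r1c9∈{7}] r1c9 is down to just 7. So r1c9=7.
Step 28. [r1c5∈{3}] r1c5 is down to just 3. So r1c5=3.
Step 29. [r2c5∈{8}] r2c5 is down to just 8, so r2c5=8.
Step 30. [r3c5∈{5}] r3c5 is down to just 5 ⇒ r3c5=5.
Step 31. [r4c3∈{4}] r4c3 is down to just 4. So r4c3=4.
Step 32. [r7c7∈{5}] r7c7's peers cover all but 5. So r7c7=5.
Step 33. [r5c5∈{7}] nothing but 7 survives at r5c5. So r5c5=7.
Step 34. [r7c8∈{1}] r7c8's peers cover all but 1, so r7c8=1.
Step 35. [r4c7∈{8}] r4c7 has the single candidate 8. So r4c7=8.
Step 36. [r4c9∈{6}] r4c9's peers cover all but 6, so r4c9=6.
Step 37. [r6c4∈{8}] r6c4's peers cover all but 8, so r6c4=8.
Step 38. [r9c4∈{1}] r9c4's peers cover all but 1, so r9c4=1.
Step 39. [r9c1∈{7}] only 7 remains possible at r9c1 ⇒ r9c1=7.
Step 40. [r6c6∈{2}] r6c6 has the single candidate 2, so r6c6=2.
Step 41. [r4c1∈{3}] r4c1 has the single candidate 3, so r4c1=3.
Step 42. [r3c9∈{2}] r3c9 has the single candidate 2, so r3c9=2.
Step 43. [r8c1∈{9}] only 9 remains possible at r8c1 ⇒ r8c1=9.

Answer: 2 6 5 9 3 4 1 8 7 / 4 1 7 2 8 6 3 9 5 / 8 3 9 7 5 1 4 6 2 / 3 7 4 5 1 9 8 2 6 / 1 2 8 6 7 3 9 5 4 / 5 9 6 8 4 2 7 3 1 / 6 8 3 4 2 7 5 1 9 / 9 4 1 3 6 5 2 7 8 / 7 5 2 1 9 8 6 4 3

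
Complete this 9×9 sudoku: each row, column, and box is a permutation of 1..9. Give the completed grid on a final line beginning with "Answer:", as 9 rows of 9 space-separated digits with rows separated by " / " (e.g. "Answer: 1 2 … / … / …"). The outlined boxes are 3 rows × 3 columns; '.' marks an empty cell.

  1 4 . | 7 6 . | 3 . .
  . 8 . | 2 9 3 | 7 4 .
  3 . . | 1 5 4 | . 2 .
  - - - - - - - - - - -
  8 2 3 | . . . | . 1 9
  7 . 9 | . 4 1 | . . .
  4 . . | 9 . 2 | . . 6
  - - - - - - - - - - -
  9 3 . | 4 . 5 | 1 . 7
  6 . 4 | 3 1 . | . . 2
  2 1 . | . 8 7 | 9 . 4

Step 1. [r6c2∈{5}] r6c2's peers cover all but 5 ⇒ r6c2=5.
Step 2. [r6c7∈{8}] r6c7 is down to just 8. So r6c7=8.
Step 3. [r9c8∈{3,5,6}] across row 9, 3 lands solely at r9c8 ⇒ r9c8=3.
Step 4. [r5c8∈{5}] r5c8 is down to just 5 ⇒ r5c8=5.
Step 5. [r2c3∈{5,6}] across row 2, 6 lands solely at r2c3. So r2c3=6.
Step 6. [r9c4∈{6}] r9c4's peers cover all but 6. So r9c4=6.
Step 7. [r1c6∈{8}] only 8 remains possible at r1c6 ⇒ r1c6=8.
Step 8. [r1c9∈{5}] r1c9 is down to just 5, so r1c9=5.
Step 9. [r4c5∈{7}] r4c5 has the single candidate 7. So r4c5=7.
Step 10. [r7c3∈{8}] only 8 remains possible at r7c3, so r7c3=8.
Step 11. [r3c2∈{7,9}] r3c2 is the only open cell in row 3 admitting 9 ⇒ r3c2=9.
Step 12. [r1c3∈{2}] r1c3 has the single candidate 2 ⇒ r1c3=2.
Step 13. [r4c7∈{4}] r4c7 has the single candidate 4, so r4c7=4.
Step 14. [r8c6∈{9}] r8c6 is down to just 9 ⇒ r8c6=9.
Step 15. [r5c7∈{2}] r5c7's peers cover all but 2 ⇒ r5c7=2.
Step 16. [r5c2∈{6}] r5c2's peers cover all but 6. So r5c2=6.
Step 17. [r7c5∈{2}] r7c5 has the single candidate 2 ⇒ r7c5=2.
Step 18. [r8c8∈{8}] nothing but 8 survives at r8c8. So r8c8=8.
Step 19. [r8c2∈{7}] only 7 remains possible at r8c2, so r8c2=7.
Step 20. [r8c7∈{5}] r8c7 is down to just 5 ⇒ r8c7=5.
Step 21. [r6c8∈{7}] r6c8 is down to just 7. So r6c8=7.
Step 22. [r2c1∈{5}] only 5 remains possible at r2c1, so r2c1=5.
Step 23. [r4c6∈{6}] r4c6 is down to just 6. So r4c6=6.
Step 24. [r6c5∈{3}] r6c5 has the single candidate 3, so r6c5=3.
Step 25. [r1c8∈{9}] r1c8 is down to just 9 ⇒ r1c8=9.
Step 26. [r5c9∈{3}] only 3 remains possible at r5c9. So r5c9=3.
Step 27. [r7c8∈{6}] r7c8 has the single candidate 6. So r7c8=6.
Step 28. [r9c3∈{5}] r9c3 is down to just 5, so r9c3=5.
Step 29. [r2c9∈{1}] r2c9's peers cover all but 1 ⇒ r2c9=1.
Step 30. [r3c7∈{6}] r3c7's peers cover all but 6. So r3c7=6.
Step 31. [r6c3∈{1}] r6c3 has the single candidate 1, so r6c3=1.
Step 32. [r3c3∈{7}] only 7 remains possible at r3c3 ⇒ r3c3=7.
Step 33. [r4c4∈{5}] r4c4's peers cover all but 5, so r4c4=5.
Step 34. [r3c9∈{8}] only 8 remains possible at r3c9 ⇒ r3c9=8.
Step 35. [r5c4∈{8}] only 8 remains possible at r5c4 ⇒ r5c4=8.

Answer: 1 4 2 7 6 8 3 9 5 / 5 8 6 2 9 3 7 4 1 / 3 9 7 1 5 4 6 2 8 / 8 2 3 5 7 6 4 1 9 / 7 6 9 8 4 1 2 5 3 / 4 5 1 9 3 2 8 7 6 / 9 3 8 4 2 5 1 6 7 / 6 7 4 3 1 9 5 8 2 / 2 1 5 6 8 7 9 3 4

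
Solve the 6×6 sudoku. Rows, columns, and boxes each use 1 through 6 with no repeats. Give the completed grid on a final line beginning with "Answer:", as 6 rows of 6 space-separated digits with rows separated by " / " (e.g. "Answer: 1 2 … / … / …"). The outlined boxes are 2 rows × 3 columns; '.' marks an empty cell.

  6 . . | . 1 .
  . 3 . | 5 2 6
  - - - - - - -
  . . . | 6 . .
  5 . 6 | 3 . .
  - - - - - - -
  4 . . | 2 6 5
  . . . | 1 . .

Step 1. [r4c5∈{4}] nothing but 4 survives at r4c5 ⇒ r4c5=4.
Step 2. [r2c3∈{1,4}] across row 2, 4 lands solely at r2c3 ⇒ r2c3=4.
Step 3. [r5c3∈{1,3}] 3 has one home in row 5: r5c3. So r5c3=3.
Step 4. [r3c3∈{1,2}] col 3 places 1 nowhere but r3c3, so r3c3=1.
Step 5. [r4c2∈{2}] r4c2 has the single candidate 2. So r4c2=2.
Step 6. [r1c3∈{2,5}] across row 1, 2 lands solely at r1c3, so r1c3=2.
Step 7. [r1c6∈{3,4}] r1c6 is the only open cell in row 1 admitting 3 ⇒ r1c6=3.
Step 8. [r6c2∈{5,6}] across row 6, 6 lands solely at r6c2 ⇒ r6c2=6.
Step 9. [r6c1∈{2}] nothing but 2 survives at r6c1, so r6c1=2.
Step 10. [r3c2∈{4}] nothing but 4 survives at r3c2 ⇒ r3c2=4.
Step 11. [r6c3∈{5}] only 5 remains possible at r6c3. So r6c3=5.
Step 12. [r3c5∈{5}] nothing but 5 survives at r3c5. So r3c5=5.
Step 13. [r1c2∈{5}] only 5 remains possible at r1c2 ⇒ r1c2=5.
Step 14. [r3c6∈{2}] nothing but 2 survives at r3c6 ⇒ r3c6=2.
Step 15. [r6c6∈{4}] r6c6 is down to just 4. So r6c6=4.
Step 16. [r5c2∈{1}] r5c2's peers cover all but 1, so r5c2=1.
Step 17. [r4c6∈{1}] r4c6's peers cover all but 1. So r4c6=1.
Step 18. [r1c4∈{4}] only 4 remains possible at r1c4, so r1c4=4.
Step 19. [r6c5∈{3}] r6c5's peers cover all but 3, so r6c5=3.
Step 20. [r2c1∈{1}] r2c1 is down to just 1 ⇒ r2c1=1.
Step 21. [r3c1∈{3}] nothing but 3 survives at r3c1 ⇒ r3c1=3.

Answer: 6 5 2 4 1 3 / 1 3 4 5 2 6 / 3 4 1 6 5 2 / 5 2 6 3 4 1 / 4 1 3 2 6 5 / 2 6 5 1 3 4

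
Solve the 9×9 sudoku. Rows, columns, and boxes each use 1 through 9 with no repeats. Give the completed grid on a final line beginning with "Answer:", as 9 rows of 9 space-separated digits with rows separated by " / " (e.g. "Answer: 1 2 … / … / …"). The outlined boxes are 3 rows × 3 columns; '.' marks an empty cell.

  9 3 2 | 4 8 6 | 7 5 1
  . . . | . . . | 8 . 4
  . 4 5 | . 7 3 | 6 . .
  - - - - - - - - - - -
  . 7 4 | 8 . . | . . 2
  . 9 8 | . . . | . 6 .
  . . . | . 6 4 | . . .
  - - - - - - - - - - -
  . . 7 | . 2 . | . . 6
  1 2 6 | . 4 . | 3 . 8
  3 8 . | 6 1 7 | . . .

Step 1. [r3c4∈{1,2,9}] across row 3, 1 lands solely at r3c4 ⇒ r3c4=1.
Step 2. [r7c2∈{5}] r7c2 is down to just 5, so r7c2=5.
Step 3. [r6c3∈{1,3}] in col 3, 3 fits only at r6c3. So r6c3=3.
Step 4. [r5c9∈{3,5,7}] 3 has one home in col 9: r5c9 ⇒ r5c9=3.
Step 5. [r5c5∈{5}] r5c5 has the single candidate 5. So r5c5=5.
Step 6. [r2c5∈{9}] nothing but 9 survives at r2c5, so r2c5=9.
Step 7. [r9c7∈{2,4,5,9}] across col 7, 2 lands solely at r9c7. So r9c7=2.
Step 8. [r6c9∈{5,7,9}] in col 9, 7 fits only at r6c9 ⇒ r6c9=7.
Step 9. [r9c8∈{4,9}] 4 has one home in row 9: r9c8. So r9c8=4.
Step 10. [r5c1∈{2}] r5c1 has the single candidate 2 ⇒ r5c1=2.
Step 11. [r2c6∈{2,5}] across col 6, 2 lands solely at r2c6 ⇒ r2c6=2.
Step 12. [r6c2∈{1}] r6c2 has the single candidate 1. So r6c2=1.
Step 13. [r4c1∈{5,6}] 6 has one home in row 4: r4c1. So r4c1=6.
Step 14. [r4c7∈{1,5,9}] 5 has one home in row 4: r4c7 ⇒ r4c7=5.
Step 15. [r6c7∈{9}] r6c7 is down to just 9 ⇒ r6c7=9.
Step 16. [r4c8∈{1}] nothing but 1 survives at r4c8 ⇒ r4c8=1.
Step 17. [r7c8∈{9}] r7c8's peers cover all but 9 ⇒ r7c8=9.
Step 18. [r8c6∈{5,9}] in col 6, 5 fits only at r8c6, so r8c6=5.
Step 19. [r8c8∈{7}] only 7 remains possible at r8c8. So r8c8=7.
Step 20. [r6c1∈{5}] r6c1 is down to just 5, so r6c1=5.
Step 21. [r2c1∈{7}] r2c1's peers cover all but 7. So r2c1=7.
Step 22. [r7c6∈{8}] r7c6 has the single candidate 8, so r7c6=8.
Step 23. [r2c3∈{1}] r2c3's peers cover all but 1, so r2c3=1.
Step 24. [r9c9∈{5}] nothing but 5 survives at r9c9 ⇒ r9c9=5.
Step 25. [r5c7∈{4}] r5c7 has the single candidate 4, so r5c7=4.
Step 26. [r8c4∈{9}] only 9 remains possible at r8c4, so r8c4=9.
Step 27. [r4c5∈{3}] nothing but 3 survives at r4c5, so r4c5=3.
Step 28. [r9c3∈{9}] only 9 remains possible at r9c3, so r9c3=9.
Step 29. [r2c8∈{3}] nothing but 3 survives at r2c8 ⇒ r2c8=3.
Step 30. [r5c4∈{7}] r5c4 has the single candidate 7 ⇒ r5c4=7.
Step 31. [r3c9∈{9}] only 9 remains possible at r3c9, so r3c9=9.
Step 32. [r4c6∈{9}] nothing but 9 survives at r4c6 ⇒ r4c6=9.
Step 33. [r2c2∈{6}] nothing but 6 survives at r2c2 ⇒ r2c2=6.
Step 34. [r7c1∈{4}] nothing but 4 survives at r7c1 ⇒ r7c1=4.
Step 35. [r3c1∈{8}] nothing but 8 survives at r3c1. So r3c1=8.
Step 36. [r7c4∈{3}] r7c4 is down to just 3, so r7c4=3.
Step 37. [r6c8∈{8}] r6c8's peers cover all but 8, so r6c8=8.
Step 38. [r3c8∈{2}] r3c8 is down to just 2. So r3c8=2.
Step 39. [r5c6∈{1}] nothing but 1 survives at r5c6. So r5c6=1.
Step 40. [r2c4∈{5}] r2c4 is down to just 5 ⇒ r2c4=5.
Step 41. [r6c4∈{2}] only 2 remains possible at r6c4 ⇒ r6c4=2.
Step 42. [r7c7∈{1}] r7c7's peers cover all but 1. So r7c7=1.

Answer: 9 3 2 4 8 6 7 5 1 / 7 6 1 5 9 2 8 3 4 / 8 4 5 1 7 3 6 2 9 / 6 7 4 8 3 9 5 1 2 / 2 9 8 7 5 1 4 6 3 / 5 1 3 2 6 4 9 8 7 / 4 5 7 3 2 8 1 9 6 / 1 2 6 9 4 5 3 7 8 / 3 8 9 6 1 7 2 4 5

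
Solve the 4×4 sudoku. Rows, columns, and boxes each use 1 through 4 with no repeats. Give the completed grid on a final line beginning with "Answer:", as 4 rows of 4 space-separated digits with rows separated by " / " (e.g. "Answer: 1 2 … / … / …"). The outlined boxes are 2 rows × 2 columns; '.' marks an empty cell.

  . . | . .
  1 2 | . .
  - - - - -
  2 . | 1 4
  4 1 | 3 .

Step 1. [r1c1∈{3}] nothing but 3 survives at r1c1. So r1c1=3.
Step 2. [r1c3∈{2,4}] across col 3, 2 lands solely at r1c3 ⇒ r1c3=2.
Step 3. [r3c2∈{3}] r3c2 has the single candidate 3, so r3c2=3.
Step 4. [r4c4∈{2}] r4c4's peers cover all but 2 ⇒ r4c4=2.
Step 5. [r2c4∈{3}] r2c4's peers cover all but 3, so r2c4=3.
Step 6. [r1c4∈{1}] r1c4 has the single candidate 1 ⇒ r1c4=1.
Step 7. [r1c2∈{4}] nothing but 4 survives at r1c2 ⇒ r1c2=4.
Step 8. [r2c3∈{4}] r2c3 has the single candidate 4. So r2c3=4.

Answer: 3 4 2 1 / 1 2 4 3 / 2 3 1 4 / 4 1 3 2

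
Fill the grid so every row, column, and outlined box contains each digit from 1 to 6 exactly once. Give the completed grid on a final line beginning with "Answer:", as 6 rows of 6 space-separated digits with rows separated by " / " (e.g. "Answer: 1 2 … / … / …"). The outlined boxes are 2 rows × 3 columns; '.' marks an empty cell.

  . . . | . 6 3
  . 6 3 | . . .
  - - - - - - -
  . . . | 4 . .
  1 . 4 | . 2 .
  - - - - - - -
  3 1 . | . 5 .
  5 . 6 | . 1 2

Step 1. [r1c3∈{1,2,5}] 1 has one home in col 3: r1c3, so r1c3=1.
Step 2. [r1c2∈{2,4,5}] 5 has one home in box 1: r1c2, so r1c2=5.
Step 3. [r3c6∈{1,5,6}] r3c6 is the only open cell in row 3 admitting 1, so r3c6=1.
Step 4. [r3c2∈{2,3}] r3c2 is the only open cell in col 2 admitting 2 ⇒ r3c2=2.
Step 5. [r5c4∈{6}] nothing but 6 survives at r5c4 ⇒ r5c4=6.
Step 6. [r2c4∈{1,2,5}] row 2 places 1 nowhere but r2c4 ⇒ r2c4=1.
Step 7. [r4c4∈{3,5}] r4c4 is the only open cell in col 4 admitting 5. So r4c4=5.
Step 8. [r2c5∈{4}] r2c5 is down to just 4. So r2c5=4.
Step 9. [r1c4∈{2}] only 2 remains possible at r1c4. So r1c4=2.
Step 10. [r1c1∈{4}] nothing but 4 survives at r1c1. So r1c1=4.
Step 11. [r3c3∈{5}] r3c3's peers cover all but 5, so r3c3=5.
Step 12. [r3c5∈{3}] nothing but 3 survives at r3c5. So r3c5=3.
Step 13. [r2c6∈{5}] nothing but 5 survives at r2c6. So r2c6=5.
Step 14. [r5c6∈{4}] only 4 remains possible at r5c6 ⇒ r5c6=4.
Step 15. [r3c1∈{6}] only 6 remains possible at r3c1, so r3c1=6.
Step 16. [r6c4∈{3}] r6c4 is down to just 3. So r6c4=3.
Step 17. [r4c2∈{3}] only 3 remains possible at r4c2, so r4c2=3.
Step 18. [r5c3∈{2}] only 2 remains possible at r5c3. So r5c3=2.
Step 19. [r6c2∈{4}] r6c2 is down to just 4. So r6c2=4.
Step 20. [r2c1∈{2}] only 2 remains possible at r2c1. So r2c1=2.
Step 21. [r4c6∈{6}] r4c6 has the single candidate 6. So r4c6=6.

Answer: 4 5 1 2 6 3 / 2 6 3 1 4 5 / 6 2 5 4 3 1 / 1 3 4 5 2 6 / 3 1 2 6 5 4 / 5 4 6 3 1 2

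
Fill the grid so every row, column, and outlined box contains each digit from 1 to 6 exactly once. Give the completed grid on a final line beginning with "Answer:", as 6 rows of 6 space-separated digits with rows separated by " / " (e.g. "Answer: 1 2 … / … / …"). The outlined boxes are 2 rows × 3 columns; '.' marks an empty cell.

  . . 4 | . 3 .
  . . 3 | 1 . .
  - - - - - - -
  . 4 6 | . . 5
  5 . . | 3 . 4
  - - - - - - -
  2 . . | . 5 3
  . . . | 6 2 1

Step 1. [r2c1∈{6}] only 6 remains possible at r2c1. So r2c1=6.
Step 2. [r2c2∈{2,5}] in row 2, 5 fits only at r2c2 ⇒ r2c2=5.
Step 3. [r1c2∈{1,2}] across box 1, 2 lands solely at r1c2. So r1c2=2.
Step 4. [r4c2∈{1}] r4c2 has the single candidate 1 ⇒ r4c2=1.
Step 5. [r6c1∈{3,4}] row 6 places 4 nowhere but r6c1 ⇒ r6c1=4.
Step 6. [r1c1∈{1}] only 1 remains possible at r1c1, so r1c1=1.
Step 7. [r4c3∈{2}] nothing but 2 survives at r4c3 ⇒ r4c3=2.
Step 8. [r3c4∈{2}] r3c4 is down to just 2 ⇒ r3c4=2.
Step 9. [r2c5∈{4}] only 4 remains possible at r2c5 ⇒ r2c5=4.
Step 10. [r3c5∈{1}] nothing but 1 survives at r3c5, so r3c5=1.
Step 11. [r2c6∈{2}] r2c6 is down to just 2. So r2c6=2.
Step 12. [r3c1∈{3}] nothing but 3 survives at r3c1. So r3c1=3.
Step 13. [r1c4∈{5}] r1c4 is down to just 5, so r1c4=5.
Step 14. [r6c2∈{3}] r6c2 has the single candidate 3. So r6c2=3.
Step 15. [r4c5∈{6}] r4c5's peers cover all but 6. So r4c5=6.
Step 16. [r6c3∈{5}] r6c3's peers cover all but 5 ⇒ r6c3=5.
Step 17. [r5c3∈{1}] r5c3 is down to just 1. So r5c3=1.
Step 18. [r5c2∈{6}] nothing but 6 survives at r5c2, so r5c2=6.
Step 19. [r1c6∈{6}] only 6 remains possible at r1c6 ⇒ r1c6=6.
Step 20. [r5c4∈{4}] r5c4's peers cover all but 4. So r5c4=4.

Answer: 1 2 4 5 3 6 / 6 5 3 1 4 2 / 3 4 6 2 1 5 / 5 1 2 3 6 4 / 2 6 1 4 5 3 / 4 3 5 6 2 1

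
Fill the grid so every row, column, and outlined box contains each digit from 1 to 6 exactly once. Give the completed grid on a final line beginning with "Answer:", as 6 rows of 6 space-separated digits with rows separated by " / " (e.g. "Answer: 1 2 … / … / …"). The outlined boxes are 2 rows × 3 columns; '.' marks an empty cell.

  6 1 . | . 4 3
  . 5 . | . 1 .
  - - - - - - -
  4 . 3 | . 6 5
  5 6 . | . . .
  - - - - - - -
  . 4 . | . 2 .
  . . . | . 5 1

Step 1. [r1c3∈{2}] nothing but 2 survives at r1c3, so r1c3=2.
Step 2. [r5c6∈{6}] nothing but 6 survives at r5c6 ⇒ r5c6=6.
Step 3. [r6c2∈{2,3}] across col 2, 3 lands solely at r6c2. So r6c2=3.
Step 4. [r2c6∈{2}] r2c6 has the single candidate 2. So r2c6=2.
Step 5. [r4c4∈{1,2,3,4}] across row 4, 2 lands solely at r4c4. So r4c4=2.
Step 6. [r5c3∈{1,5}] across row 5, 5 lands solely at r5c3, so r5c3=5.
Step 7. [r6c4∈{4}] nothing but 4 survives at r6c4, so r6c4=4.
Step 8. [r4c3∈{1}] r4c3 has the single candidate 1 ⇒ r4c3=1.
Step 9. [r4c6∈{4}] only 4 remains possible at r4c6 ⇒ r4c6=4.
Step 10. [r3c2∈{2}] nothing but 2 survives at r3c2, so r3c2=2.
Step 11. [r3c4∈{1}] r3c4 has the single candidate 1. So r3c4=1.
Step 12. [r2c1∈{3}] r2c1 has the single candidate 3 ⇒ r2c1=3.
Step 13. [r2c3∈{4}] r2c3 is down to just 4, so r2c3=4.
Step 14. [r5c1∈{1}] r5c1 is down to just 1, so r5c1=1.
Step 15. [r6c1∈{2}] r6c1 has the single candidate 2 ⇒ r6c1=2.
Step 16. [r1c4∈{5}] r1c4 is down to just 5 ⇒ r1c4=5.
Step 17. [r6c3∈{6}] r6c3's peers cover all but 6 ⇒ r6c3=6.
Step 18. [r4c5∈{3}] r4c5 is down to just 3 ⇒ r4c5=3.
Step 19. [r2c4∈{6}] r2c4 is down to just 6. So r2c4=6.
Step 20. [r5c4∈{3}] r5c4's peers cover all but 3. So r5c4=3.

Answer: 6 1 2 5 4 3 / 3 5 4 6 1 2 / 4 2 3 1 6 5 / 5 6 1 2 3 4 / 1 4 5 3 2 6 / 2 3 6 4 5 1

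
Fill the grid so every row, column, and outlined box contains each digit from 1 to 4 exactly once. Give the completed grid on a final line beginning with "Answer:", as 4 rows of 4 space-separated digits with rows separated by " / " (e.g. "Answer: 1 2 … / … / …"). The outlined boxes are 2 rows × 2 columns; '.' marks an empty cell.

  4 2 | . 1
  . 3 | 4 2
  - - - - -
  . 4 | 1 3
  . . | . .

Step 1. [r4c1∈{1,2,3}] r4c1 is the only open cell in row 4 admitting 3. So r4c1=3.
Step 2. [r4c2∈{1}] r4c2's peers cover all but 1 ⇒ r4c2=1.
Step 3. [r3c1∈{2}] nothing but 2 survives at r3c1 ⇒ r3c1=2.
Step 4. [r4c4∈{4}] r4c4's peers cover all but 4, so r4c4=4.
Step 5. [r2c1∈{1}] r2c1 is down to just 1 ⇒ r2c1=1.
Step 6. [r4c3∈{2}] r4c3's peers cover all but 2 ⇒ r4c3=2.
Step 7. [r1c3∈{3}] r1c3's peers cover all but 3, so r1c3=3.

Answer: 4 2 3 1 / 1 3 4 2 / 2 4 1 3 / 3 1 2 4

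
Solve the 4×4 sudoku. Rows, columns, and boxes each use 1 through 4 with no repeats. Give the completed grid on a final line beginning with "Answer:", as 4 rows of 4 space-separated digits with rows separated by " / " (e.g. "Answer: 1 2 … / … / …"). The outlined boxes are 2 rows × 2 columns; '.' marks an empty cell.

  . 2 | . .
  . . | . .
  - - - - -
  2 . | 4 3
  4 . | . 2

Step 1. [r4c3∈{1}] nothing but 1 survives at r4c3. So r4c3=1.
Step 2. [r2c2∈{1,3,4}] r2c2 is the only open cell in col 2 admitting 4, so r2c2=4.
Step 3. [r1c3∈{3}] nothing but 3 survives at r1c3. So r1c3=3.
Step 4. [r2c4∈{1}] r2c4 is down to just 1 ⇒ r2c4=1.
Step 5. [r2c1∈{3}] r2c1's peers cover all but 3, so r2c1=3.
Step 6. [r2c3∈{2}] nothing but 2 survives at r2c3, so r2c3=2.
Step 7. [r1c4∈{4}] nothing but 4 survives at r1c4 ⇒ r1c4=4.
Step 8. [r1c1∈{1}] only 1 remains possible at r1c1. So r1c1=1.
Step 9. [r4c2∈{3}] r4c2 is down to just 3 ⇒ r4c2=3.
Step 10. [r3c2∈{1}] r3c2's peers cover all but 1. So r3c2=1.

Answer: 1 2 3 4 / 3 4 2 1 / 2 1 4 3 / 4 3 1 2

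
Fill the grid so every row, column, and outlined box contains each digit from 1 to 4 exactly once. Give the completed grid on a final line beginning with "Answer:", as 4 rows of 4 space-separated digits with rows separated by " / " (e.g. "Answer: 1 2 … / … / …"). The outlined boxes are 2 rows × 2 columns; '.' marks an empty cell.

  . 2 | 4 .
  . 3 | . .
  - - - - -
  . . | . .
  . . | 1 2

Step 1. [r3c1∈{1,2,3,4}] 2 has one home in row 3: r3c1. So r3c1=2.
Step 2. [r2c4∈{1}] nothing but 1 survives at r2c4, so r2c4=1.
Step 3. [r3c4∈{3,4}] in col 4, 4 fits only at r3c4. So r3c4=4.
Step 4. [r4c2∈{4}] r4c2 has the single candidate 4 ⇒ r4c2=4.
Step 5. [r3c3∈{3}] r3c3 has the single candidate 3. So r3c3=3.
Step 6. [r3c2∈{1}] nothing but 1 survives at r3c2 ⇒ r3c2=1.
Step 7. [r1c4∈{3}] r1c4 is down to just 3. So r1c4=3.
Step 8. [r2c1∈{4}] r2c1 has the single candidate 4. So r2c1=4.
Step 9. [r4c1∈{3}] nothing but 3 survives at r4c1. So r4c1=3.
Step 10. [r2c3∈{2}] r2c3 has the single candidate 2, so r2c3=2.
Step 11. [r1c1∈{1}] r1c1 has the single candidate 1. So r1c1=1.

Answer: 1 2 4 3 / 4 3 2 1 / 2 1 3 4 / 3 4 1 2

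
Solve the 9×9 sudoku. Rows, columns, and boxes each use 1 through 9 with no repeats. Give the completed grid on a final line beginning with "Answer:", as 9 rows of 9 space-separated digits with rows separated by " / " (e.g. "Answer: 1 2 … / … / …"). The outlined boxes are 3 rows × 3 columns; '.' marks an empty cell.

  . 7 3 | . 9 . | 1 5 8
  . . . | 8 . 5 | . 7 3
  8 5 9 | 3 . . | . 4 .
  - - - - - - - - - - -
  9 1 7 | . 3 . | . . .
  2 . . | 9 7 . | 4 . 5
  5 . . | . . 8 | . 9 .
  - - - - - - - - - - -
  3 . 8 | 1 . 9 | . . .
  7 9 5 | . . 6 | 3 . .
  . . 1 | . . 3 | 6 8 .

Step 1. [r7c8∈{2}] r7c8's peers cover all but 2 ⇒ r7c8=2.
Step 2. [r9c1∈{4}] r9c1 has the single candidate 4, so r9c1=4.
Step 3. [r3c7∈{2}] r3c7 is down to just 2, so r3c7=2.
Step 4. [r5c3∈{6}] only 6 remains possible at r5c3, so r5c3=6.
Step 5. [r4c4∈{2,4,5,6}] across row 4, 5 lands solely at r4c4, so r4c4=5.
Step 6. [r6c3∈{4}] r6c3's peers cover all but 4. So r6c3=4.
Step 7. [r9c2∈{2}] r9c2's peers cover all but 2, so r9c2=2.
Step 8. [r5c6∈{1}] only 1 remains possible at r5c6, so r5c6=1.
Step 9. [r6c9∈{1,2,6,7}] row 6 places 1 nowhere but r6c9, so r6c9=1.
Step 10. [r8c9∈{4}] nothing but 4 survives at r8c9. So r8c9=4.
Step 11. [r1c4∈{2,4,6}] r1c4 is the only open cell in col 4 admitting 4, so r1c4=4.
Step 12. [r3c9∈{6}] nothing but 6 survives at r3c9 ⇒ r3c9=6.
Step 13. [r2c5∈{1,2,6}] 6 has one home in box 2: r2c5, so r2c5=6.
Step 14. [r6c5∈{2}] r6c5 is down to just 2. So r6c5=2.
Step 15. [r7c7∈{5,7}] in col 7, 5 fits only at r7c7, so r7c7=5.
Step 16. [r9c4∈{7}] r9c4's peers cover all but 7, so r9c4=7.
Step 17. [r5c8∈{3}] r5c8 has the single candidate 3, so r5c8=3.
Step 18. [r8c8∈{1}] r8c8's peers cover all but 1. So r8c8=1.
Step 19. [r4c7∈{8}] r4c7 has the single candidate 8. So r4c7=8.
Step 20. [r4c9∈{2}] r4c9 is down to just 2, so r4c9=2.
Step 21. [r2c7∈{9}] only 9 remains possible at r2c7 ⇒ r2c7=9.
Step 22. [r8c4∈{2}] only 2 remains possible at r8c4 ⇒ r8c4=2.
Step 23. [r7c5∈{4}] nothing but 4 survives at r7c5. So r7c5=4.
Step 24. [r2c1∈{1}] r2c1 has the single candidate 1 ⇒ r2c1=1.
Step 25. [r9c5∈{5}] r9c5's peers cover all but 5. So r9c5=5.
Step 26. [r4c6∈{4}] r4c6's peers cover all but 4 ⇒ r4c6=4.
Step 27. [r3c5∈{1}] r3c5 is down to just 1 ⇒ r3c5=1.
Step 28. [r3c6∈{7}] only 7 remains possible at r3c6. So r3c6=7.
Step 29. [r6c4∈{6}] r6c4 has the single candidate 6, so r6c4=6.
Step 30. [r8c5∈{8}] only 8 remains possible at r8c5 ⇒ r8c5=8.
Step 31. [r6c7∈{7}] nothing but 7 survives at r6c7 ⇒ r6c7=7.
Step 32. [r5c2∈{8}] r5c2 is down to just 8. So r5c2=8.
Step 33. [r7c9∈{7}] r7c9's peers cover all but 7 ⇒ r7c9=7.
Step 34. [r1c6∈{2}] r1c6 is down to just 2 ⇒ r1c6=2.
Step 35. [r9c9∈{9}] r9c9's peers cover all but 9, so r9c9=9.
Step 36. [r1c1∈{6}] r1c1 has the single candidate 6. So r1c1=6.
Step 37. [r7c2∈{6}] r7c2's peers cover all but 6, so r7c2=6.
Step 38. [r4c8∈{6}] nothing but 6 survives at r4c8, so r4c8=6.
Step 39. [r6c2∈{3}] r6c2 is down to just 3 ⇒ r6c2=3.
Step 40. [r2c3∈{2}] r2c3 has the single candidate 2 ⇒ r2c3=2.
Step 41. [r2c2∈{4}] r2c2's peers cover all but 4 ⇒ r2c2=4.

Answer: 6 7 3 4 9 2 1 5 8 / 1 4 2 8 6 5 9 7 3 / 8 5 9 3 1 7 2 4 6 / 9 1 7 5 3 4 8 6 2 / 2 8 6 9 7 1 4 3 5 / 5 3 4 6 2 8 7 9 1 / 3 6 8 1 4 9 5 2 7 / 7 9 5 2 8 6 3 1 4 / 4 2 1 7 5 3 6 8 9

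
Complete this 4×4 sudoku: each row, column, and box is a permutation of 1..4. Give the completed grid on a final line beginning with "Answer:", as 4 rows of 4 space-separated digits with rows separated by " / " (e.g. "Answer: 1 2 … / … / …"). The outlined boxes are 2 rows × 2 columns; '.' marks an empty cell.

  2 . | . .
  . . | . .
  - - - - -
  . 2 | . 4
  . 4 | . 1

Step 1. [r3c3∈{3}] nothing but 3 survives at r3c3. So r3c3=3.
Step 2. [r2c1∈{1,3,4}] across col 1, 4 lands solely at r2c1 ⇒ r2c1=4.
Step 3. [r1c4∈{3}] r1c4's peers cover all but 3. So r1c4=3.
Step 4. [r1c2∈{1}] only 1 remains possible at r1c2, so r1c2=1.
Step 5. [r4c3∈{2}] nothing but 2 survives at r4c3. So r4c3=2.
Step 6. [r3c1∈{1}] r3c1 is down to just 1, so r3c1=1.
Step 7. [r2c2∈{3}] only 3 remains possible at r2c2 ⇒ r2c2=3.
Step 8. [r4c1∈{3}] r4c1 is down to just 3, so r4c1=3.
Step 9. [r1c3∈{4}] r1c3's peers cover all but 4, so r1c3=4.
Step 10. [r2c4∈{2}] r2c4's peers cover all but 2. So r2c4=2.
Step 11. [r2c3∈{1}] r2c3 is down to just 1. So r2c3=1.

Answer: 2 1 4 3 / 4 3 1 2 / 1 2 3 4 / 3 4 2 1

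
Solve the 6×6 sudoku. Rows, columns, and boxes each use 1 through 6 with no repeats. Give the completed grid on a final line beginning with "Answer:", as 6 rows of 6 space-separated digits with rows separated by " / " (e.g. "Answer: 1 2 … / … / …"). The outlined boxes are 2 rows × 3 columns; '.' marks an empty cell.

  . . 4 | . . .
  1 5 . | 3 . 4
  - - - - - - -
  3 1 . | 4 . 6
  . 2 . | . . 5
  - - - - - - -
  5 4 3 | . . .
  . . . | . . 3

Step 1. [r6c2∈{6}] r6c2's peers cover all but 6. So r6c2=6.
Step 2. [r6c1∈{2}] r6c1 is down to just 2, so r6c1=2.
Step 3. [r1c1∈{6}] only 6 remains possible at r1c1. So r1c1=6.
Step 4. [r4c4∈{1}] only 1 remains possible at r4c4 ⇒ r4c4=1.
Step 5. [r3c5∈{2}] r3c5 is down to just 2. So r3c5=2.
Step 6. [r6c5∈{1,4,5}] row 6 places 4 nowhere but r6c5, so r6c5=4.
Step 7. [r5c4∈{2,6}] across col 4, 6 lands solely at r5c4, so r5c4=6.
Step 8. [r5c5∈{1}] nothing but 1 survives at r5c5, so r5c5=1.
Step 9. [r1c4∈{2,5}] r1c4 is the only open cell in col 4 admitting 2, so r1c4=2.
Step 10. [r4c1∈{4}] nothing but 4 survives at r4c1. So r4c1=4.
Step 11. [r6c3∈{1}] r6c3 has the single candidate 1 ⇒ r6c3=1.
Step 12. [r4c3∈{6}] nothing but 6 survives at r4c3. So r4c3=6.
Step 13. [r1c2∈{3}] r1c2 is down to just 3. So r1c2=3.
Step 14. [r3c3∈{5}] only 5 remains possible at r3c3 ⇒ r3c3=5.
Step 15. [r2c5∈{6}] nothing but 6 survives at r2c5. So r2c5=6.
Step 16. [r1c6∈{1}] r1c6 is down to just 1. So r1c6=1.
Step 17. [r4c5∈{3}] r4c5 is down to just 3 ⇒ r4c5=3.
Step 18. [r2c3∈{2}] r2c3 has the single candidate 2, so r2c3=2.
Step 19. [r6c4∈{5}] nothing but 5 survives at r6c4. So r6c4=5.
Step 20. [r1c5∈{5}] r1c5's peers cover all but 5, so r1c5=5.
Step 21. [r5c6∈{2}] r5c6 has the single candidate 2 ⇒ r5c6=2.

Answer: 6 3 4 2 5 1 / 1 5 2 3 6 4 / 3 1 5 4 2 6 / 4 2 6 1 3 5 / 5 4 3 6 1 2 / 2 6 1 5 4 3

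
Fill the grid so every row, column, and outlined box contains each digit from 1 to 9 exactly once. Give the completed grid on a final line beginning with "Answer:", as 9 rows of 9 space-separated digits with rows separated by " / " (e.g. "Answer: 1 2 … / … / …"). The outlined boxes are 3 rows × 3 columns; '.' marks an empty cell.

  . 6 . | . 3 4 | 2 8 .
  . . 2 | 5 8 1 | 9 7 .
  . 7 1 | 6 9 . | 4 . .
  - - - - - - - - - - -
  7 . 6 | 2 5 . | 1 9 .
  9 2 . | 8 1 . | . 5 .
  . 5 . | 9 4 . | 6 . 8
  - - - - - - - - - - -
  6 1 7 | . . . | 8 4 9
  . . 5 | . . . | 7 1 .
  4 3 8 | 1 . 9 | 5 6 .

Step 1. [r8c9∈{2,3}] in box 9, 3 fits only at r8c9, so r8c9=3.
Step 2. [r7c5∈{2}] r7c5 is down to just 2. So r7c5=2.
Step 3. [r6c3∈{3}] r6c3 is down to just 3 ⇒ r6c3=3.
Step 4. [r5c6∈{3,6,7}] r5c6 is the only open cell in row 5 admitting 6, so r5c6=6.
Step 5. [r4c9∈{4}] r4c9's peers cover all but 4. So r4c9=4.
Step 6. [r1c1∈{5}] r1c1 has the single candidate 5. So r1c1=5.
Step 7. [r2c1∈{3}] nothing but 3 survives at r2c1 ⇒ r2c1=3.
Step 8. [r4c6∈{3}] r4c6 is down to just 3. So r4c6=3.
Step 9. [r1c9∈{1}] r1c9's peers cover all but 1. So r1c9=1.
Step 10. [r4c2∈{8}] r4c2 is down to just 8, so r4c2=8.
Step 11. [r7c6∈{5}] r7c6 has the single candidate 5. So r7c6=5.
Step 12. [r5c9∈{7}] r5c9 is down to just 7. So r5c9=7.
Step 13. [r5c3∈{4}] nothing but 4 survives at r5c3. So r5c3=4.
Step 14. [r3c9∈{5}] r3c9 is down to just 5. So r3c9=5.
Step 15. [r1c4∈{7}] nothing but 7 survives at r1c4 ⇒ r1c4=7.
Step 16. [r9c9∈{2}] only 2 remains possible at r9c9. So r9c9=2.
Step 17. [r5c7∈{3}] r5c7 is down to just 3. So r5c7=3.
Step 18. [r8c2∈{9}] nothing but 9 survives at r8c2. So r8c2=9.
Step 19. [r8c4∈{4}] r8c4 is down to just 4. So r8c4=4.
Step 20. [r6c1∈{1}] only 1 remains possible at r6c1 ⇒ r6c1=1.
Step 21. [r8c5∈{6}] r8c5's peers cover all but 6 ⇒ r8c5=6.
Step 22. [r9c5∈{7}] nothing but 7 survives at r9c5, so r9c5=7.
Step 23. [r3c1∈{8}] r3c1's peers cover all but 8 ⇒ r3c1=8.
Step 24. [r2c2∈{4}] r2c2 has the single candidate 4, so r2c2=4.
Step 25. [r1c3∈{9}] r1c3 has the single candidate 9, so r1c3=9.
Step 26. [r3c6∈{2}] r3c6 has the single candidate 2 ⇒ r3c6=2.
Step 27. [r3c8∈{3}] r3c8 has the single candidate 3, so r3c8=3.
Step 28. [r8c1∈{2}] r8c1 has the single candidate 2. So r8c1=2.
Step 29. [r8c6∈{8}] r8c6 is down to just 8, so r8c6=8.
Step 30. [r6c8∈{2}] only 2 remains possible at r6c8 ⇒ r6c8=2.
Step 31. [r2c9∈{6}] nothing but 6 survives at r2c9, so r2c9=6.
Step 32. [r7c4∈{3}] only 3 remains possible at r7c4. So r7c4=3.
Step 33. [r6c6∈{7}] r6c6 is down to just 7 ⇒ r6c6=7.

Answer: 5 6 9 7 3 4 2 8 1 / 3 4 2 5 8 1 9 7 6 / 8 7 1 6 9 2 4 3 5 / 7 8 6 2 5 3 1 9 4 / 9 2 4 8 1 6 3 5 7 / 1 5 3 9 4 7 6 2 8 / 6 1 7 3 2 5 8 4 9 / 2 9 5 4 6 8 7 1 3 / 4 3 8 1 7 9 5 6 2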